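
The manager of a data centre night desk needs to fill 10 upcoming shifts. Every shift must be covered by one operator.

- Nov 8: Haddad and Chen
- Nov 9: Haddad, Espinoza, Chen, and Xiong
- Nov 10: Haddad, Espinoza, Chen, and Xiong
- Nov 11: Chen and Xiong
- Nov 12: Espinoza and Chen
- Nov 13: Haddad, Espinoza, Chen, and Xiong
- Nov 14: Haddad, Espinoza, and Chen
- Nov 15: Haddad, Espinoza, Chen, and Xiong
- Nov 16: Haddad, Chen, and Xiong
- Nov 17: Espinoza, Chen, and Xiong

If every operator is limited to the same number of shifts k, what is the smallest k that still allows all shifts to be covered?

3

With 4 operators and 10 worker-slots to fill, someone must work at least ⌈10/4⌉ = 3 shifts, so k ≥ 3.
k = 3 works: Nov 8→Haddad, Nov 9→Espinoza, Nov 10→Chen, Nov 11→Chen, Nov 12→Espinoza, Nov 13→Chen, Nov 14→Haddad, Nov 15→Xiong, Nov 16→Haddad, Nov 17→Espinoza.
Loads: Haddad 3, Espinoza 3, Chen 3, Xiong 1 — all ≤ 3.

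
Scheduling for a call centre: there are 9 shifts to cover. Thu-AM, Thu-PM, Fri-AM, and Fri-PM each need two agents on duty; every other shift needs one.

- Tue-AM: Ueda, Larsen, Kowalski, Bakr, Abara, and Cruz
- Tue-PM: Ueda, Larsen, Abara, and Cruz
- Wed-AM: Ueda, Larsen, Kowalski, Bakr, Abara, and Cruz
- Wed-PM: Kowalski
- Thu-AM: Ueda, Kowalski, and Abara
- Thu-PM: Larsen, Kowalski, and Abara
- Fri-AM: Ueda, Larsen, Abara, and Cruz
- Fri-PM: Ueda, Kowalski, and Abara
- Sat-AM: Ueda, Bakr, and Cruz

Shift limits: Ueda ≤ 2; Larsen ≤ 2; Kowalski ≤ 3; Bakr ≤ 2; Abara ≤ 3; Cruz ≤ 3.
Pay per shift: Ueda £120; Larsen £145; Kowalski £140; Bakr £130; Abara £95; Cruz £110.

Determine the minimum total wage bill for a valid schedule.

£1535

Wed-PM can only be covered by Kowalski, so that assignment is forced.
Picking the cheapest available agent for each shift independently would cost £1405, but that ignores the shift limits.
An optimal schedule: Tue-AM→Bakr, Tue-PM→Cruz, Wed-AM→Bakr, Wed-PM→Kowalski, Thu-AM→Abara+Ueda, Thu-PM→Abara+Kowalski, Fri-AM→Cruz+Ueda, Fri-PM→Abara+Kowalski, Sat-AM→Cruz.
Total: 130 + 110 + 130 + 140 + 95 + 120 + 95 + 140 + 110 + 120 + 95 + 140 + 110 = £1535.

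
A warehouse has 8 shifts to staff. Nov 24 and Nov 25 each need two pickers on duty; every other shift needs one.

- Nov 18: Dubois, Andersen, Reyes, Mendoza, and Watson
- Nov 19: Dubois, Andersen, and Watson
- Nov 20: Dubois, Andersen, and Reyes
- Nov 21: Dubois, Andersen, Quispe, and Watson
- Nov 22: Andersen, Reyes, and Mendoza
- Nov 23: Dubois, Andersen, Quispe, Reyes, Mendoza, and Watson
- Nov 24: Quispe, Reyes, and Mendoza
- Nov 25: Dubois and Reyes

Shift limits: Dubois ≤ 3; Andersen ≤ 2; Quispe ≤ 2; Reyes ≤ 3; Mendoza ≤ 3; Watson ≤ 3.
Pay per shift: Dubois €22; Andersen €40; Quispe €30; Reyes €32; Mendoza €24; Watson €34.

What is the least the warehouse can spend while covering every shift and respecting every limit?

Nov 25 can only be covered by Dubois and Reyes, so that assignment is forced.
Picking the cheapest available picker for each shift independently would cost €242, but that ignores the shift limits.
An optimal schedule: Nov 18→Mendoza, Nov 19→Dubois, Nov 20→Dubois, Nov 21→Quispe, Nov 22→Mendoza, Nov 23→Reyes, Nov 24→Mendoza+Quispe, Nov 25→Dubois+Reyes.
Total: 24 + 22 + 22 + 30 + 24 + 32 + 24 + 30 + 22 + 32 = €262.

€262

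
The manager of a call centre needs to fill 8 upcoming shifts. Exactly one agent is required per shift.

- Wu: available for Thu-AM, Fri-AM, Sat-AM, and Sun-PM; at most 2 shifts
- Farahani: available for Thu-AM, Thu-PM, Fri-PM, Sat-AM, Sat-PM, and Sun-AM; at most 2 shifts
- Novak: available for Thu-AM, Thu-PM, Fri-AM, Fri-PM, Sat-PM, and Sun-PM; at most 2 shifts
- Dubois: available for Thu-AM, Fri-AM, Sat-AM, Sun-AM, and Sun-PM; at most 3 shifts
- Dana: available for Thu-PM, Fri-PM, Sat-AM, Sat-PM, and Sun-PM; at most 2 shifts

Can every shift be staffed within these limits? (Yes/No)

One valid schedule: Thu-AM→Wu, Thu-PM→Farahani, Fri-AM→Wu, Fri-PM→Novak, Sat-AM→Dubois, Sat-PM→Novak, Sun-AM→Farahani, Sun-PM→Dubois.
Loads: Wu 2/2, Farahani 2/2, Novak 2/2, Dubois 2/3, Dana 0/2 — all within limits.

Yes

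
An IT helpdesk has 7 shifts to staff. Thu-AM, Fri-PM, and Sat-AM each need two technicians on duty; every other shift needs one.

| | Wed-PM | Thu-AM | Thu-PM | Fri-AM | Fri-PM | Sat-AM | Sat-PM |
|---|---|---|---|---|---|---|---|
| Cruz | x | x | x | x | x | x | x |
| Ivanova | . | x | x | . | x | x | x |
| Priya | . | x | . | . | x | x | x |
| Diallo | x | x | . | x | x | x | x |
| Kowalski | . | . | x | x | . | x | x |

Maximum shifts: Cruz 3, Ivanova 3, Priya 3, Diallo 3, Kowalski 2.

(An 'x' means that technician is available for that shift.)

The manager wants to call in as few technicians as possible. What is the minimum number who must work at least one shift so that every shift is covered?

10 slots to fill and no one can take more than 3, so at least ⌈10/3⌉ = 4 technicians are needed.
Cruz, Ivanova, Priya, and Diallo alone can cover everything: Wed-PM→Cruz, Thu-AM→Ivanova+Priya, Thu-PM→Cruz, Fri-AM→Cruz, Fri-PM→Ivanova+Priya, Sat-AM→Priya+Diallo, Sat-PM→Ivanova.

4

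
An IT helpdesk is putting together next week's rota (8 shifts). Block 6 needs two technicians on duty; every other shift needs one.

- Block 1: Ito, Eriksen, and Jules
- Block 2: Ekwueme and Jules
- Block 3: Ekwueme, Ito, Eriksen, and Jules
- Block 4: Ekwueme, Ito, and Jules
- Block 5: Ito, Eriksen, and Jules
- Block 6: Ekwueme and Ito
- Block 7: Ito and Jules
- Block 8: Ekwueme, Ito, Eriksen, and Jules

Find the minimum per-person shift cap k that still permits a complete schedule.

3

With 4 technicians and 9 worker-slots to fill, someone must work at least ⌈9/4⌉ = 3 shifts, so k ≥ 3.
k = 3 works: Block 1→Ito, Block 2→Ekwueme, Block 3→Eriksen, Block 4→Ekwueme, Block 5→Eriksen, Block 6→Ekwueme+Ito, Block 7→Ito, Block 8→Eriksen.
Loads: Ekwueme 3, Ito 3, Eriksen 3, Jules 0 — all ≤ 3.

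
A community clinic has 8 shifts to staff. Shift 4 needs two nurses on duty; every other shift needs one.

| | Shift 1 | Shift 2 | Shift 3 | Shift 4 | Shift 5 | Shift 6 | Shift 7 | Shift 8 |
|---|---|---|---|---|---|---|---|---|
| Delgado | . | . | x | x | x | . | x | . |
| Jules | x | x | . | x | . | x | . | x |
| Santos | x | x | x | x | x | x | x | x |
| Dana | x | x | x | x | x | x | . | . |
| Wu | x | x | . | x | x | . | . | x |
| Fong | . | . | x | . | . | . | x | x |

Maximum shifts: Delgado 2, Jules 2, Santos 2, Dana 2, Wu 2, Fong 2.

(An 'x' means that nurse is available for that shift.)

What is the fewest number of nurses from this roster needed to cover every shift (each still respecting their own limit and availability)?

5

9 slots to fill and no one can take more than 2, so at least ⌈9/2⌉ = 5 nurses are needed.
Delgado, Jules, Santos, Dana, and Wu alone can cover everything: Shift 1→Santos, Shift 2→Santos, Shift 3→Delgado, Shift 4→Dana+Wu, Shift 5→Dana, Shift 6→Jules, Shift 7→Delgado, Shift 8→Jules.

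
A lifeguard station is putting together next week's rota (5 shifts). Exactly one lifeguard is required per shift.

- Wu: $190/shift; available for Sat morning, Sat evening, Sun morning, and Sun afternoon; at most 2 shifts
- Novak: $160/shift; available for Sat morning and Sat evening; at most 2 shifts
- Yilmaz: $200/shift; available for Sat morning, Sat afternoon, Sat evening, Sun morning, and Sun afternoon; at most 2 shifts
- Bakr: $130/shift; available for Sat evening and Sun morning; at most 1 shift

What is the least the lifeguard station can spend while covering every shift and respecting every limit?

Sat afternoon can only be covered by Yilmaz, so that assignment is forced.
Picking the cheapest available lifeguard for each shift independently would cost $810, but that ignores the shift limits.
An optimal schedule: Sat morning→Novak, Sat afternoon→Yilmaz, Sat evening→Novak, Sun morning→Bakr, Sun afternoon→Wu.
Total: 160 + 200 + 160 + 130 + 190 = $840.

$840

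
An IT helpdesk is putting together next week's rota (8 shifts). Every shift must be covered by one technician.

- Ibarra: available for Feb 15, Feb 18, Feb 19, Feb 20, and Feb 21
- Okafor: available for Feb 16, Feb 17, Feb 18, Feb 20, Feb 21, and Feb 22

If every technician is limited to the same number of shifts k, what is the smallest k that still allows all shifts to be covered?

4

With 2 technicians and 8 worker-slots to fill, someone must work at least ⌈8/2⌉ = 4 shifts, so k ≥ 4.
k = 4 works: Feb 15→Ibarra, Feb 16→Okafor, Feb 17→Okafor, Feb 18→Ibarra, Feb 19→Ibarra, Feb 20→Ibarra, Feb 21→Okafor, Feb 22→Okafor.
Loads: Ibarra 4, Okafor 4 — all ≤ 4.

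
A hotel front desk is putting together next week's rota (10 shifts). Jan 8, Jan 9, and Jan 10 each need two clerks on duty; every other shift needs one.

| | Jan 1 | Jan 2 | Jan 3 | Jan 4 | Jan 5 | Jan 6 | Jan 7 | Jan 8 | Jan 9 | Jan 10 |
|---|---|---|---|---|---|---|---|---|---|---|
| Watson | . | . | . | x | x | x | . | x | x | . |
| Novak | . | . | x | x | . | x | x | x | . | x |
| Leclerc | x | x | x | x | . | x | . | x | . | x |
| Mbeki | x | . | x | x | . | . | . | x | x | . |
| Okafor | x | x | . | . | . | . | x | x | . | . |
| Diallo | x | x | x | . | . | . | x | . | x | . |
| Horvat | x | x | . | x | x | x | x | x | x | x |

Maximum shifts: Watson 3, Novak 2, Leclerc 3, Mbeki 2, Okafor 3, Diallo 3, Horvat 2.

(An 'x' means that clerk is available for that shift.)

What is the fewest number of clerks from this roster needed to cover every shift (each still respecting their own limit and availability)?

13 slots to fill and no one can take more than 3, so at least ⌈13/3⌉ = 5 clerks are needed.
Watson, Novak, Leclerc, Mbeki, and Okafor alone can cover everything: Jan 1→Okafor, Jan 2→Leclerc, Jan 3→Novak, Jan 4→Leclerc, Jan 5→Watson, Jan 6→Watson, Jan 7→Okafor, Jan 8→Mbeki+Okafor, Jan 9→Watson+Mbeki, Jan 10→Novak+Leclerc.

5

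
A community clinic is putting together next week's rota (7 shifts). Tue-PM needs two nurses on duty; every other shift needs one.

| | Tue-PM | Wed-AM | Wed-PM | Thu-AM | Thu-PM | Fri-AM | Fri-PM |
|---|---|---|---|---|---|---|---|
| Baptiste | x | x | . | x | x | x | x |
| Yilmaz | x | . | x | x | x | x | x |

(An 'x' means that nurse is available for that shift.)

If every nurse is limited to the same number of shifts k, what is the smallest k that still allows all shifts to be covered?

With 2 nurses and 8 worker-slots to fill, someone must work at least ⌈8/2⌉ = 4 shifts, so k ≥ 4.
k = 4 works: Tue-PM→Baptiste+Yilmaz, Wed-AM→Baptiste, Wed-PM→Yilmaz, Thu-AM→Baptiste, Thu-PM→Baptiste, Fri-AM→Yilmaz, Fri-PM→Yilmaz.
Loads: Baptiste 4, Yilmaz 4 — all ≤ 4.

4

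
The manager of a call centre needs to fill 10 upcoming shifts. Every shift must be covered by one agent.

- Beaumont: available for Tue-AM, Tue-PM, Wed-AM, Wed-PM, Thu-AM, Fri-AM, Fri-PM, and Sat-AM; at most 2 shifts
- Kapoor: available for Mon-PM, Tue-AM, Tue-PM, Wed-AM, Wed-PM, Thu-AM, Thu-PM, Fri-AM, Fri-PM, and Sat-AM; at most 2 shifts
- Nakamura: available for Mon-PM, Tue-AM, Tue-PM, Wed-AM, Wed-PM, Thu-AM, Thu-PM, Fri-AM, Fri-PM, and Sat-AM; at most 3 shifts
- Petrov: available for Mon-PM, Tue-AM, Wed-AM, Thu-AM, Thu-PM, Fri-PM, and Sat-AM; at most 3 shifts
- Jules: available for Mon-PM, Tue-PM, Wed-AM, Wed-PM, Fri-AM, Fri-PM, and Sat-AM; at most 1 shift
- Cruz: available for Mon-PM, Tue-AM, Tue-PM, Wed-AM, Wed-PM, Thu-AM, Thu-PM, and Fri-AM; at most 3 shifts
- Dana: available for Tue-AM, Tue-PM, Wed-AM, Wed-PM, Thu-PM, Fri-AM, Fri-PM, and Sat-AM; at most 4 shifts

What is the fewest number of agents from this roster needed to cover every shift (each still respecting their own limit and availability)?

10 slots to fill and no one can take more than 4, so at least ⌈10/4⌉ = 3 agents are needed.
Nakamura, Petrov, and Dana alone can cover everything: Mon-PM→Nakamura, Tue-AM→Petrov, Tue-PM→Nakamura, Wed-AM→Petrov, Wed-PM→Nakamura, Thu-AM→Petrov, Thu-PM→Dana, Fri-AM→Dana, Fri-PM→Dana, Sat-AM→Dana.

3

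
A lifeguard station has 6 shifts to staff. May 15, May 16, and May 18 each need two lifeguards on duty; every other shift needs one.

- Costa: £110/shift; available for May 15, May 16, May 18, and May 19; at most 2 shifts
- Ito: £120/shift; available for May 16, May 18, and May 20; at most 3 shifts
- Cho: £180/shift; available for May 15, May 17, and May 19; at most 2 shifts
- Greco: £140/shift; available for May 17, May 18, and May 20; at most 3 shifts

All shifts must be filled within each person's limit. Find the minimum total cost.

£1220

May 15 can only be covered by Costa and Cho, so that assignment is forced.
May 16 can only be covered by Costa and Ito, so that assignment is forced.
Picking the cheapest available lifeguard for each shift independently would cost £1120, but that ignores the shift limits.
An optimal schedule: May 15→Costa+Cho, May 16→Costa+Ito, May 17→Greco, May 18→Ito+Greco, May 19→Cho, May 20→Ito.
Total: 110 + 180 + 110 + 120 + 140 + 120 + 140 + 180 + 120 = £1220.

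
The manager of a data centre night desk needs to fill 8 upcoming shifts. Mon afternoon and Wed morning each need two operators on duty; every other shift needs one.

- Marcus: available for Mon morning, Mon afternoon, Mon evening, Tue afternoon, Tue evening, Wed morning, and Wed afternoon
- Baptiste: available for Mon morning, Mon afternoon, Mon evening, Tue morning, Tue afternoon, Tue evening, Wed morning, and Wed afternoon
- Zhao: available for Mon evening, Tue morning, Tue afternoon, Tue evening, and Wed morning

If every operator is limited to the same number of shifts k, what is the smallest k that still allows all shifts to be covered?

With 3 operators and 10 worker-slots to fill, someone must work at least ⌈10/3⌉ = 4 shifts, so k ≥ 4.
k = 4 works: Mon morning→Marcus, Mon afternoon→Marcus+Baptiste, Mon evening→Marcus, Tue morning→Baptiste, Tue afternoon→Baptiste, Tue evening→Zhao, Wed morning→Baptiste+Zhao, Wed afternoon→Marcus.
Loads: Marcus 4, Baptiste 4, Zhao 2 — all ≤ 4.

4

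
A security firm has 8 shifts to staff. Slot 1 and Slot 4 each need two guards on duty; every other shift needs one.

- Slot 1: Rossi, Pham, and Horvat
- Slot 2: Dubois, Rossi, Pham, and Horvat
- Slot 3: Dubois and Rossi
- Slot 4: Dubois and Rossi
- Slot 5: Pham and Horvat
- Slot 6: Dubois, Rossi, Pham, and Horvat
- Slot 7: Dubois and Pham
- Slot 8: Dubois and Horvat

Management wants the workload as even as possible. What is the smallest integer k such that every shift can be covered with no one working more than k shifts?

3

With 4 guards and 10 worker-slots to fill, someone must work at least ⌈10/4⌉ = 3 shifts, so k ≥ 3.
k = 3 works: Slot 1→Rossi+Pham, Slot 2→Rossi, Slot 3→Dubois, Slot 4→Dubois+Rossi, Slot 5→Pham, Slot 6→Pham, Slot 7→Dubois, Slot 8→Horvat.
Loads: Dubois 3, Rossi 3, Pham 3, Horvat 1 — all ≤ 3.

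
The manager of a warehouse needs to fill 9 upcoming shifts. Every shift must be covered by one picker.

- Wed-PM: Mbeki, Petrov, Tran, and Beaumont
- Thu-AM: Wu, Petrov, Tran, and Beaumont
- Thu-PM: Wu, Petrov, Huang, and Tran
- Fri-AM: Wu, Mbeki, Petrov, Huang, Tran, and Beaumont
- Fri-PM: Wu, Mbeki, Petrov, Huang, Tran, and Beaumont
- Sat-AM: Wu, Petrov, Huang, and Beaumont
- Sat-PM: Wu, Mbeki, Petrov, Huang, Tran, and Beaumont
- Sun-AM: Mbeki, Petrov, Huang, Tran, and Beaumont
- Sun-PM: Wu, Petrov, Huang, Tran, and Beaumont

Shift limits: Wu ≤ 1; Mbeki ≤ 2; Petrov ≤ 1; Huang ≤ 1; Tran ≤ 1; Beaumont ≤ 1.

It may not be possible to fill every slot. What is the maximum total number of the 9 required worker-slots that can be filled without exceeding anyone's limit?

Total capacity across all pickers is 1+2+1+1+1+1 = 7, and 9 slots are needed, so at most 7 can be filled.
An assignment achieving 7: Wed-PM→Mbeki, Thu-AM→Wu, Thu-PM→Petrov, Fri-AM→Beaumont, Sat-AM→Huang, Sun-AM→Mbeki, Sun-PM→Tran.
Loads: Wu 1/1, Mbeki 2/2, Petrov 1/1, Huang 1/1, Tran 1/1, Beaumont 1/1.

7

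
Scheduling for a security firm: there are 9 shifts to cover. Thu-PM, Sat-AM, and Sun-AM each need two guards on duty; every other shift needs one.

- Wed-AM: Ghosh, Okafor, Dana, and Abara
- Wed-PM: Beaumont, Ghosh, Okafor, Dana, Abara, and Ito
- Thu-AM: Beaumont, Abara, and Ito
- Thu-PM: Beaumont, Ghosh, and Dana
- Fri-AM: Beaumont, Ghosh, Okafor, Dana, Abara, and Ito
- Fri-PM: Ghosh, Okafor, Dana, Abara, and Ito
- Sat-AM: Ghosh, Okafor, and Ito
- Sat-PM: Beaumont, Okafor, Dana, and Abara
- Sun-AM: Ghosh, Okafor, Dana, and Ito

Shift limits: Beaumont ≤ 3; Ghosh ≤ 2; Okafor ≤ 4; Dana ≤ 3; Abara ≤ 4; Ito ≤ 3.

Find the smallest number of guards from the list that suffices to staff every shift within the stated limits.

12 slots to fill and no one can take more than 4, so at least ⌈12/4⌉ = 3 guards are needed.
Any 3 guards together have capacity at most 4+4+3 = 11 < 12 slots, so 3 can never suffice.
Beaumont, Ghosh, Okafor, and Dana alone can cover everything: Wed-AM→Ghosh, Wed-PM→Okafor, Thu-AM→Beaumont, Thu-PM→Beaumont+Dana, Fri-AM→Dana, Fri-PM→Okafor, Sat-AM→Ghosh+Okafor, Sat-PM→Beaumont, Sun-AM→Okafor+Dana.

4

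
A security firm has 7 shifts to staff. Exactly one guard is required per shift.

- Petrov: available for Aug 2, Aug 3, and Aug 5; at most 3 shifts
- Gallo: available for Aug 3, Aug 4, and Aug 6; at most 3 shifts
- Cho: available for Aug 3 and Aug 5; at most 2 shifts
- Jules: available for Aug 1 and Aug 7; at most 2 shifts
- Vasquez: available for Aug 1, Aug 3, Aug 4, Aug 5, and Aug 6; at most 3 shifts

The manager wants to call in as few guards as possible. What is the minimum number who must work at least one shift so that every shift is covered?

3

7 slots to fill and no one can take more than 3, so at least ⌈7/3⌉ = 3 guards are needed.
Petrov, Gallo, and Jules alone can cover everything: Aug 1→Jules, Aug 2→Petrov, Aug 3→Petrov, Aug 4→Gallo, Aug 5→Petrov, Aug 6→Gallo, Aug 7→Jules.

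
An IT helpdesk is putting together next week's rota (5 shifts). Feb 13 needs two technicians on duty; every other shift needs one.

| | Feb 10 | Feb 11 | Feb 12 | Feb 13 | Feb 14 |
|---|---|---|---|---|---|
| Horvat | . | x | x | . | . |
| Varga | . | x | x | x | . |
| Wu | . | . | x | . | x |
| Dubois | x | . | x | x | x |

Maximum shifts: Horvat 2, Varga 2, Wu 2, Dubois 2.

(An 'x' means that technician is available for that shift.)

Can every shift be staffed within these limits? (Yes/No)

Yes

Feb 10 can only be covered by Dubois, so that assignment is forced.
Feb 13 can only be covered by Varga and Dubois, so that assignment is forced.
One valid schedule: Feb 10→Dubois, Feb 11→Horvat, Feb 12→Horvat, Feb 13→Varga+Dubois, Feb 14→Wu.
Loads: Horvat 2/2, Varga 1/2, Wu 1/2, Dubois 2/2 — all within limits.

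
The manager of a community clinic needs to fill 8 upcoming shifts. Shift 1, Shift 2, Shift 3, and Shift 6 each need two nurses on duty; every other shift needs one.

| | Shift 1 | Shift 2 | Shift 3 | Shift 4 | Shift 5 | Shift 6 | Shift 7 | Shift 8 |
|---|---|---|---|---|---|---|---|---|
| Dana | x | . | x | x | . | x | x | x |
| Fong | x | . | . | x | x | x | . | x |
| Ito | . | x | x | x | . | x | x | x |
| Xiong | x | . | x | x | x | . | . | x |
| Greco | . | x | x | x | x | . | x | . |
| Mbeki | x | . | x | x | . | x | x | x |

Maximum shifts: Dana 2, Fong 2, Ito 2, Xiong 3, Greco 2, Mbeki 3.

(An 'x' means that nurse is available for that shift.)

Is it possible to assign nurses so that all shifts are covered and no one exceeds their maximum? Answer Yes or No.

Yes

Shift 2 can only be covered by Ito and Greco, so that assignment is forced.
One valid schedule: Shift 1→Fong+Xiong, Shift 2→Ito+Greco, Shift 3→Xiong+Greco, Shift 4→Xiong, Shift 5→Fong, Shift 6→Ito+Mbeki, Shift 7→Dana, Shift 8→Dana.
Loads: Dana 2/2, Fong 2/2, Ito 2/2, Xiong 3/3, Greco 2/2, Mbeki 1/3 — all within limits.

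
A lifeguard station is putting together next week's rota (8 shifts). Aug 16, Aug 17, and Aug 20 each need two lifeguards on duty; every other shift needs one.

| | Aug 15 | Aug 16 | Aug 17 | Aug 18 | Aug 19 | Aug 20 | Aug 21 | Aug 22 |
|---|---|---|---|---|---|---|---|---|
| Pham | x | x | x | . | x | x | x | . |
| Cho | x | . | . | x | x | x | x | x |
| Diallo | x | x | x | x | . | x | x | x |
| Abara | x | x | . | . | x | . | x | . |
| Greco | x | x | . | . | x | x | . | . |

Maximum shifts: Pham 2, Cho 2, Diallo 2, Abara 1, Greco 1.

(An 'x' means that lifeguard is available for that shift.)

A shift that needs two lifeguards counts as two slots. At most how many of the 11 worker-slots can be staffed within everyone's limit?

Total capacity across all lifeguards is 2+2+2+1+1 = 8, and 11 slots are needed, so at most 8 can be filled.
An assignment achieving 8: Aug 16→Pham+Diallo, Aug 17→Pham+Diallo, Aug 18→Cho, Aug 19→Abara, Aug 20→Greco, Aug 22→Cho.
Loads: Pham 2/2, Cho 2/2, Diallo 2/2, Abara 1/1, Greco 1/1.

8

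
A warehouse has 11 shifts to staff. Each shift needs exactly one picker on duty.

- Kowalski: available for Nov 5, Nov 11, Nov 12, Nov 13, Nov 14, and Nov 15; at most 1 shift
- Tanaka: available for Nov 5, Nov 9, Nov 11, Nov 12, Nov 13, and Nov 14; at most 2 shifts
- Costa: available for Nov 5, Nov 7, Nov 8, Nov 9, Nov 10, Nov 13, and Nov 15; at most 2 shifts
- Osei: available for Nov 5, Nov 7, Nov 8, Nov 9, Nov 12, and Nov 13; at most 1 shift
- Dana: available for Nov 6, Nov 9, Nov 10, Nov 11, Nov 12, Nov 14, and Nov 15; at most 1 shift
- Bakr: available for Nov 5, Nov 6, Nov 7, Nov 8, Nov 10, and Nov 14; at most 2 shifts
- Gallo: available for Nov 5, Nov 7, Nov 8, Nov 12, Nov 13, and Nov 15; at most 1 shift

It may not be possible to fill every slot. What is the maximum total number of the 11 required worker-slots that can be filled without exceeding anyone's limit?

Total capacity across all pickers is 1+2+2+1+1+2+1 = 10, and 11 slots are needed, so at most 10 can be filled.
An assignment achieving 10: Nov 5→Bakr, Nov 6→Dana, Nov 7→Costa, Nov 8→Osei, Nov 9→Tanaka, Nov 10→Costa, Nov 11→Kowalski, Nov 12→Tanaka, Nov 14→Bakr, Nov 15→Gallo.
Loads: Kowalski 1/1, Tanaka 2/2, Costa 2/2, Osei 1/1, Dana 1/1, Bakr 2/2, Gallo 1/1.

10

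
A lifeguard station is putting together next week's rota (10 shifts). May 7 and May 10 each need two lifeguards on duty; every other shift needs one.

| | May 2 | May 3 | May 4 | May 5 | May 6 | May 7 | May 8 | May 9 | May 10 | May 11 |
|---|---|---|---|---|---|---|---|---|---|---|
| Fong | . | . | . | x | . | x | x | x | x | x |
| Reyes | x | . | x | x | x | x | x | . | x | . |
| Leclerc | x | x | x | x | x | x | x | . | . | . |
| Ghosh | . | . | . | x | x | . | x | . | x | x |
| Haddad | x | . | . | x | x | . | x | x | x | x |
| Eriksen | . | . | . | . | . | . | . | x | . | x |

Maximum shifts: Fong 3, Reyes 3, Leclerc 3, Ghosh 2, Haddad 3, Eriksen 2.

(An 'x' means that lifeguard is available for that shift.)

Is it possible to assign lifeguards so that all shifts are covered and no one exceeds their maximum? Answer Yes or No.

May 3 can only be covered by Leclerc, so that assignment is forced.
One valid schedule: May 2→Reyes, May 3→Leclerc, May 4→Reyes, May 5→Leclerc, May 6→Leclerc, May 7→Fong+Reyes, May 8→Ghosh, May 9→Fong, May 10→Ghosh+Haddad, May 11→Fong.
Loads: Fong 3/3, Reyes 3/3, Leclerc 3/3, Ghosh 2/2, Haddad 1/3, Eriksen 0/2 — all within limits.

Yes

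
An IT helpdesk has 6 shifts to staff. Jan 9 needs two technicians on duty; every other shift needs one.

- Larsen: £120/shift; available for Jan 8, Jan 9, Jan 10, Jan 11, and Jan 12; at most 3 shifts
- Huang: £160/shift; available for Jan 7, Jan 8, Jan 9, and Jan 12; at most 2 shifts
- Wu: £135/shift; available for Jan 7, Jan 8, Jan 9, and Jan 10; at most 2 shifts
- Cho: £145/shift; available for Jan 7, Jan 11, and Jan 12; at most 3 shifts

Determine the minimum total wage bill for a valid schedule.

Picking the cheapest available technician for each shift independently would cost £870, but that ignores the shift limits.
An optimal schedule: Jan 7→Cho, Jan 8→Wu, Jan 9→Larsen+Wu, Jan 10→Larsen, Jan 11→Larsen, Jan 12→Cho.
Total: 145 + 135 + 120 + 135 + 120 + 120 + 145 = £920.

£920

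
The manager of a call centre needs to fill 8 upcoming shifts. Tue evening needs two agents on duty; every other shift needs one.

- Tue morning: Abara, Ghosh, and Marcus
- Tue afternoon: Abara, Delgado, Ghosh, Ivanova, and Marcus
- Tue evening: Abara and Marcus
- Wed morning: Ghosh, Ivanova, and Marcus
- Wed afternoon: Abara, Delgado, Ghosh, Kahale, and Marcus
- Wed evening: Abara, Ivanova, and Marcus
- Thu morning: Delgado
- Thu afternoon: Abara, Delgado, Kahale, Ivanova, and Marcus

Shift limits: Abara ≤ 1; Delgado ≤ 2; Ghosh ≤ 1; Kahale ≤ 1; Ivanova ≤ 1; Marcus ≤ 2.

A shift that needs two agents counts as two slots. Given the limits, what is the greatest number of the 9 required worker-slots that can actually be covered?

8

Total capacity across all agents is 1+2+1+1+1+2 = 8, and 9 slots are needed, so at most 8 can be filled.
An assignment achieving 8: Tue morning→Ghosh, Tue afternoon→Delgado, Tue evening→Abara+Marcus, Wed morning→Ivanova, Wed afternoon→Kahale, Wed evening→Marcus, Thu morning→Delgado.
Loads: Abara 1/1, Delgado 2/2, Ghosh 1/1, Kahale 1/1, Ivanova 1/1, Marcus 2/2.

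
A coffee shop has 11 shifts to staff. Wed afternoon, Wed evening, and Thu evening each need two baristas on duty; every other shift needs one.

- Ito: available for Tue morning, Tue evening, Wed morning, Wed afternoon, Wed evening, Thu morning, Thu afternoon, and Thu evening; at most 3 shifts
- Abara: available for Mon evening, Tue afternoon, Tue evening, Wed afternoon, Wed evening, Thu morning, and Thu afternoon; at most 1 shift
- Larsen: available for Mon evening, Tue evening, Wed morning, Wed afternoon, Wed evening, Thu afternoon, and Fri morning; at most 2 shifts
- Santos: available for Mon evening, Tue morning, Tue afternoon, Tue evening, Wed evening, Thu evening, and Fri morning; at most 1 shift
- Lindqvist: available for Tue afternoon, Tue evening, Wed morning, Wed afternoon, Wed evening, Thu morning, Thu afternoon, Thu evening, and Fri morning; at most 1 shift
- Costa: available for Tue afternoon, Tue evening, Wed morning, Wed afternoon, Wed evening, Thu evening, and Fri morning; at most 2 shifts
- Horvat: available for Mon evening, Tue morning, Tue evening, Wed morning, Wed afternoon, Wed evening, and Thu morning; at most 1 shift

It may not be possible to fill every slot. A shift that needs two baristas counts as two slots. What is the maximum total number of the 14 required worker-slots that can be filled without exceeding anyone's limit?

Total capacity across all baristas is 3+1+2+1+1+2+1 = 11, and 14 slots are needed, so at most 11 can be filled.
An assignment achieving 11: Mon evening→Abara, Tue morning→Ito, Tue afternoon→Santos, Wed morning→Larsen, Wed afternoon→Costa+Horvat, Thu morning→Ito, Thu afternoon→Ito, Thu evening→Lindqvist+Costa, Fri morning→Larsen.
Loads: Ito 3/3, Abara 1/1, Larsen 2/2, Santos 1/1, Lindqvist 1/1, Costa 2/2, Horvat 1/1.

11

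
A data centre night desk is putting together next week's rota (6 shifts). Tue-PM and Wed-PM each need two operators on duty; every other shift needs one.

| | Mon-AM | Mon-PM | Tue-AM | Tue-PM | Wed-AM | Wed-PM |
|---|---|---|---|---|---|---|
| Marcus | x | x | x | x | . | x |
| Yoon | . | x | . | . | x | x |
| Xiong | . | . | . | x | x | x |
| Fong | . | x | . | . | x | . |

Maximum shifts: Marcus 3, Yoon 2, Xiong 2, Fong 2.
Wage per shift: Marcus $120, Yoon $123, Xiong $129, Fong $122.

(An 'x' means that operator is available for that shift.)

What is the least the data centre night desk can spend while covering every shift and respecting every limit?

$985

Mon-AM can only be covered by Marcus, so that assignment is forced.
Tue-AM can only be covered by Marcus, so that assignment is forced.
Tue-PM can only be covered by Marcus and Xiong, so that assignment is forced.
Picking the cheapest available operator for each shift independently would cost $974, but that ignores the shift limits.
An optimal schedule: Mon-AM→Marcus, Mon-PM→Fong, Tue-AM→Marcus, Tue-PM→Marcus+Xiong, Wed-AM→Fong, Wed-PM→Yoon+Xiong.
Total: 120 + 122 + 120 + 120 + 129 + 122 + 123 + 129 = $985.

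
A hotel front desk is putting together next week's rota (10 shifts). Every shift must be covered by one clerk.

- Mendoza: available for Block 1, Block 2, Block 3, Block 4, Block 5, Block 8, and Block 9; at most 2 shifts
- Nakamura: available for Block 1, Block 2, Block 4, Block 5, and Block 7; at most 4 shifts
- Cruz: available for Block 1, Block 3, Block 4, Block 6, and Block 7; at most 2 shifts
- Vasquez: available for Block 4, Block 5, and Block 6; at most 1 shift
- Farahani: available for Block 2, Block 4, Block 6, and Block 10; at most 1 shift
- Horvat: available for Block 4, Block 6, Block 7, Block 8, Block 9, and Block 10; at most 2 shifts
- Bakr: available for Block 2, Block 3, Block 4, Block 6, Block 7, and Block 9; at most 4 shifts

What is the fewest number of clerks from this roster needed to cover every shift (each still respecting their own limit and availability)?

10 slots to fill and no one can take more than 4, so at least ⌈10/4⌉ = 3 clerks are needed.
Nakamura, Horvat, and Bakr alone can cover everything: Block 1→Nakamura, Block 2→Nakamura, Block 3→Bakr, Block 4→Nakamura, Block 5→Nakamura, Block 6→Bakr, Block 7→Bakr, Block 8→Horvat, Block 9→Bakr, Block 10→Horvat.

3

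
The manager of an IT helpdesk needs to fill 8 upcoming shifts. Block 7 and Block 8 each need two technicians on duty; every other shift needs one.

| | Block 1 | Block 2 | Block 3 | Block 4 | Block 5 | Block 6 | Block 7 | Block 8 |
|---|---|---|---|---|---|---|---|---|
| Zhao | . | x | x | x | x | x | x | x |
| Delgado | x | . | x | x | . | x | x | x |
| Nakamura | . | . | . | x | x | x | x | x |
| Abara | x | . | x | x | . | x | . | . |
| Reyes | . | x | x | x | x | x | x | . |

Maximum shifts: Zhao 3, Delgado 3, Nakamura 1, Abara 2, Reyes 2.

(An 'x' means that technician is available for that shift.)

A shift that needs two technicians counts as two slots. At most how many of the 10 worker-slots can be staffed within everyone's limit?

Total capacity across all technicians is 3+3+1+2+2 = 11, and 10 slots are needed, so at most 10 can be filled.
An assignment achieving 10: Block 1→Delgado, Block 2→Zhao, Block 3→Delgado, Block 4→Abara, Block 5→Zhao, Block 6→Abara, Block 7→Nakamura+Reyes, Block 8→Zhao+Delgado.
Loads: Zhao 3/3, Delgado 3/3, Nakamura 1/1, Abara 2/2, Reyes 1/2.

10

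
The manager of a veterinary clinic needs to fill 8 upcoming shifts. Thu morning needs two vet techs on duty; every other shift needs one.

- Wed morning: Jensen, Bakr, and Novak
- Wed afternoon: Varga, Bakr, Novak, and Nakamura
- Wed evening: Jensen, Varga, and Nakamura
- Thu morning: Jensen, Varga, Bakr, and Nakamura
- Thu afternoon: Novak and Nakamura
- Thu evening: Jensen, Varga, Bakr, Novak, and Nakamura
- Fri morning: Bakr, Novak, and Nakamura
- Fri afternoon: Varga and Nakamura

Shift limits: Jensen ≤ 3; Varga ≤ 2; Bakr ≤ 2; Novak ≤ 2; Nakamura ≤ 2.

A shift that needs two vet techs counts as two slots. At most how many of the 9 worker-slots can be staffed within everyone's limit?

9

Total capacity across all vet techs is 3+2+2+2+2 = 11, and 9 slots are needed, so at most 9 can be filled.
An assignment achieving 9: Wed morning→Jensen, Wed afternoon→Varga, Wed evening→Jensen, Thu morning→Jensen+Bakr, Thu afternoon→Novak, Thu evening→Novak, Fri morning→Bakr, Fri afternoon→Varga.
Loads: Jensen 3/3, Varga 2/2, Bakr 2/2, Novak 2/2, Nakamura 0/2.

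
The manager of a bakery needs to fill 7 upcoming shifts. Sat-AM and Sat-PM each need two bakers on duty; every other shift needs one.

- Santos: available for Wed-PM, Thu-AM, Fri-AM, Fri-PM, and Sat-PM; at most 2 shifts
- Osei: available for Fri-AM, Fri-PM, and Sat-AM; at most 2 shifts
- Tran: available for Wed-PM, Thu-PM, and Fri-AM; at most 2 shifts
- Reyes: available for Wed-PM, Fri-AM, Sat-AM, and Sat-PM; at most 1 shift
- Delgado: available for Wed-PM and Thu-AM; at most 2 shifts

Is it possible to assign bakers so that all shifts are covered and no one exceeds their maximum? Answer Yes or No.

Total capacity is 9 and 9 slots are needed, so capacity alone doesn't rule it out.
Shifts {Sat-AM, Sat-PM} need 4 worker-slots in total, but the bakers available for any of those shifts (Santos, Osei, and Reyes) can supply at most 3 among them. So no valid schedule exists.

No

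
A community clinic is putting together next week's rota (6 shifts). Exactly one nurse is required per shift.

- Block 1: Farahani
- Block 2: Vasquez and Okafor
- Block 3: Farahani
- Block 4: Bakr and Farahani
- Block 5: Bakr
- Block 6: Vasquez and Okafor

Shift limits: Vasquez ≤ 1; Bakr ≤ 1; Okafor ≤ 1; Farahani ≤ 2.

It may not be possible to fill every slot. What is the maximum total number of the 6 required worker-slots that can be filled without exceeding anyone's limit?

5

Total capacity across all nurses is 1+1+1+2 = 5, and 6 slots are needed, so at most 5 can be filled.
An assignment achieving 5: Block 1→Farahani, Block 2→Vasquez, Block 3→Farahani, Block 5→Bakr, Block 6→Okafor.
Loads: Vasquez 1/1, Bakr 1/1, Okafor 1/1, Farahani 2/2.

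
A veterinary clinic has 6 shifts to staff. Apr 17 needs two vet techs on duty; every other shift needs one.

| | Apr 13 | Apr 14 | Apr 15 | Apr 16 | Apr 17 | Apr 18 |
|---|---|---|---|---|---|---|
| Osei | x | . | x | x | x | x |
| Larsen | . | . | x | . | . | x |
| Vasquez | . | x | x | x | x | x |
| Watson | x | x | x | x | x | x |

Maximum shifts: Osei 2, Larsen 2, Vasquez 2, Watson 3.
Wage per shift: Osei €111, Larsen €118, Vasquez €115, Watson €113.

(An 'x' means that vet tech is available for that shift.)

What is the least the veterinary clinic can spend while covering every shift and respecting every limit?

€791

Picking the cheapest available vet tech for each shift independently would cost €781, but that ignores the shift limits.
An optimal schedule: Apr 13→Osei, Apr 14→Watson, Apr 15→Watson, Apr 16→Osei, Apr 17→Watson+Vasquez, Apr 18→Vasquez.
Total: 111 + 113 + 113 + 111 + 113 + 115 + 115 = €791.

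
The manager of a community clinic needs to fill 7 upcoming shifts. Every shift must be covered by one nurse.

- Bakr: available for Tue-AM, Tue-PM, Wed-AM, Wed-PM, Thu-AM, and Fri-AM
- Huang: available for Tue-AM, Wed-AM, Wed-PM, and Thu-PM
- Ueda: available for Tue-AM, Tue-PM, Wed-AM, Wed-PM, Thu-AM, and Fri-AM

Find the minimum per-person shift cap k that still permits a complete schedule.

With 3 nurses and 7 worker-slots to fill, someone must work at least ⌈7/3⌉ = 3 shifts, so k ≥ 3.
k = 3 works: Tue-AM→Huang, Tue-PM→Bakr, Wed-AM→Huang, Wed-PM→Ueda, Thu-AM→Bakr, Thu-PM→Huang, Fri-AM→Bakr.
Loads: Bakr 3, Huang 3, Ueda 1 — all ≤ 3.

3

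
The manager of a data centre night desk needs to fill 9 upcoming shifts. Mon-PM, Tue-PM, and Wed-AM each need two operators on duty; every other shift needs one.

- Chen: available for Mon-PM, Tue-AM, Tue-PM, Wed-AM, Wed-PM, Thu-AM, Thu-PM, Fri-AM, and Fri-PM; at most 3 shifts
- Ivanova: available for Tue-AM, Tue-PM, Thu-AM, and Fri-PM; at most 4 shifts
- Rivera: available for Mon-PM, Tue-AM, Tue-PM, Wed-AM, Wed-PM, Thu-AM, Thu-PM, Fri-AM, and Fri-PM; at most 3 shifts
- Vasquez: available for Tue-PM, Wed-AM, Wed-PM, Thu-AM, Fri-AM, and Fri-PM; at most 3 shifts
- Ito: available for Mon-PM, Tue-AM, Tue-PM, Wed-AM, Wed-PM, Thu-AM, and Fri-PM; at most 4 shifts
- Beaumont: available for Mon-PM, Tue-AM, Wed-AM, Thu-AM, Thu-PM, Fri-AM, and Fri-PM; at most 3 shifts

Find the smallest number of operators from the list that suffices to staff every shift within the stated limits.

12 slots to fill and no one can take more than 4, so at least ⌈12/4⌉ = 3 operators are needed.
Any 3 operators together have capacity at most 4+4+3 = 11 < 12 slots, so 3 can never suffice.
Chen, Ivanova, Rivera, and Vasquez alone can cover everything: Mon-PM→Chen+Rivera, Tue-AM→Chen, Tue-PM→Ivanova+Vasquez, Wed-AM→Rivera+Vasquez, Wed-PM→Rivera, Thu-AM→Ivanova, Thu-PM→Chen, Fri-AM→Vasquez, Fri-PM→Ivanova.

4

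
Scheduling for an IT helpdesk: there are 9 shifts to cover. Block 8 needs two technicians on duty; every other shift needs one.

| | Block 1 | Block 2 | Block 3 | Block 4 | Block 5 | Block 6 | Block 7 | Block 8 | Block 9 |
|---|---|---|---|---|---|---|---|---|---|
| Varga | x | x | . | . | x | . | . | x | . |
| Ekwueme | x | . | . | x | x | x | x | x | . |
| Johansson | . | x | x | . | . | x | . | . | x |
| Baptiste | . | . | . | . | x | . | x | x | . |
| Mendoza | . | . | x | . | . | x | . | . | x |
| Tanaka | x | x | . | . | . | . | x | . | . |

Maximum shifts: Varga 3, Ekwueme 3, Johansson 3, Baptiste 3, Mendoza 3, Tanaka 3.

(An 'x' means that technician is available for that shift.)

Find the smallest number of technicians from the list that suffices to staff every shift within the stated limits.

10 slots to fill and no one can take more than 3, so at least ⌈10/3⌉ = 4 technicians are needed.
Varga, Ekwueme, Johansson, and Baptiste alone can cover everything: Block 1→Varga, Block 2→Varga, Block 3→Johansson, Block 4→Ekwueme, Block 5→Baptiste, Block 6→Ekwueme, Block 7→Ekwueme, Block 8→Varga+Baptiste, Block 9→Johansson.

4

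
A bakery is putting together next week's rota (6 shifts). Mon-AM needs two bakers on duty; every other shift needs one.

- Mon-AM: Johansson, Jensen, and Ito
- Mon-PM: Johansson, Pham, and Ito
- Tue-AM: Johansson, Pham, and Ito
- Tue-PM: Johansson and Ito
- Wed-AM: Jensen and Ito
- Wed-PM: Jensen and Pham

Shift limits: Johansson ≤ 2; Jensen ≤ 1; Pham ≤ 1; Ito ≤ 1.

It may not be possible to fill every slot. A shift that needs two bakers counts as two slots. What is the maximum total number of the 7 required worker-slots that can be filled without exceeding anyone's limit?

Total capacity across all bakers is 2+1+1+1 = 5, and 7 slots are needed, so at most 5 can be filled.
An assignment achieving 5: Mon-AM→Johansson+Ito, Tue-PM→Johansson, Wed-AM→Jensen, Wed-PM→Pham.
Loads: Johansson 2/2, Jensen 1/1, Pham 1/1, Ito 1/1.

5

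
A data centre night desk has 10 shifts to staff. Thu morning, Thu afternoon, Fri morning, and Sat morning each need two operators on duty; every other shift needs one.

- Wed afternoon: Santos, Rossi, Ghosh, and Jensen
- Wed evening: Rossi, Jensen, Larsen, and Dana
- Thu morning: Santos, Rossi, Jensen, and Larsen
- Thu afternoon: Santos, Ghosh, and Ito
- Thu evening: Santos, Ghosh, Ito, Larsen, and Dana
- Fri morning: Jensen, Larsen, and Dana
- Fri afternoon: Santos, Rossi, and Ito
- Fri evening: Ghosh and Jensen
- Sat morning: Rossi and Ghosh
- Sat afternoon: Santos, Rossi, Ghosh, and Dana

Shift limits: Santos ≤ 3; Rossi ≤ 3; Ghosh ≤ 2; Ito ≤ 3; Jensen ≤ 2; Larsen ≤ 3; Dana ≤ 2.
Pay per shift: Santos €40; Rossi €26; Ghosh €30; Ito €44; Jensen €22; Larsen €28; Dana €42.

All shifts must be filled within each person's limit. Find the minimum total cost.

Sat morning can only be covered by Rossi and Ghosh, so that assignment is forced.
Picking the cheapest available operator for each shift independently would cost €370, but that ignores the shift limits.
An optimal schedule: Wed afternoon→Rossi, Wed evening→Larsen, Thu morning→Larsen+Santos, Thu afternoon→Ghosh+Santos, Thu evening→Dana, Fri morning→Jensen+Larsen, Fri afternoon→Rossi, Fri evening→Jensen, Sat morning→Rossi+Ghosh, Sat afternoon→Santos.
Total: 26 + 28 + 28 + 40 + 30 + 40 + 42 + 22 + 28 + 26 + 22 + 26 + 30 + 40 = €428.

€428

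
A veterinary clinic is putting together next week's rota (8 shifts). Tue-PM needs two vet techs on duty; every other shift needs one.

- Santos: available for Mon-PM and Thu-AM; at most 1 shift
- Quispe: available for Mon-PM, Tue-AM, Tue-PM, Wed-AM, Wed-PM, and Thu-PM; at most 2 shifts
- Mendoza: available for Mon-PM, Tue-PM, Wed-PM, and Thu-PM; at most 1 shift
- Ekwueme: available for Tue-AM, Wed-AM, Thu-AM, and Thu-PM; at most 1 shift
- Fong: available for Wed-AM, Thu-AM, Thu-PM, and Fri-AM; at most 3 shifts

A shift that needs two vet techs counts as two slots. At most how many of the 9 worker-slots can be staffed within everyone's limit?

Total capacity across all vet techs is 1+2+1+1+3 = 8, and 9 slots are needed, so at most 8 can be filled.
An assignment achieving 8: Mon-PM→Santos, Tue-AM→Quispe, Tue-PM→Quispe+Mendoza, Wed-AM→Ekwueme, Thu-AM→Fong, Thu-PM→Fong, Fri-AM→Fong.
Loads: Santos 1/1, Quispe 2/2, Mendoza 1/1, Ekwueme 1/1, Fong 3/3.

8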